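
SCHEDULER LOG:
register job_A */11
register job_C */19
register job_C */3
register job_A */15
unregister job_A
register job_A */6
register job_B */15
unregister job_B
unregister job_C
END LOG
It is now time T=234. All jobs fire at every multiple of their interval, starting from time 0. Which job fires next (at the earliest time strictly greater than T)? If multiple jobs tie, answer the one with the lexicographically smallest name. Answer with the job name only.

Op 1: register job_A */11 -> active={job_A:*/11}
Op 2: register job_C */19 -> active={job_A:*/11, job_C:*/19}
Op 3: register job_C */3 -> active={job_A:*/11, job_C:*/3}
Op 4: register job_A */15 -> active={job_A:*/15, job_C:*/3}
Op 5: unregister job_A -> active={job_C:*/3}
Op 6: register job_A */6 -> active={job_A:*/6, job_C:*/3}
Op 7: register job_B */15 -> active={job_A:*/6, job_B:*/15, job_C:*/3}
Op 8: unregister job_B -> active={job_A:*/6, job_C:*/3}
Op 9: unregister job_C -> active={job_A:*/6}
  job_A: interval 6, next fire after T=234 is 240
Earliest = 240, winner (lex tiebreak) = job_A

Answer: job_A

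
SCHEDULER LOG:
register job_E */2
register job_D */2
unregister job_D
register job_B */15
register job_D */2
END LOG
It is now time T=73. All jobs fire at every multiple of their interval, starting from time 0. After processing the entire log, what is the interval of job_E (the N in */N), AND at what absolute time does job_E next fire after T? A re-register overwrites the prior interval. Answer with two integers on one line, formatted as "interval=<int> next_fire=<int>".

Op 1: register job_E */2 -> active={job_E:*/2}
Op 2: register job_D */2 -> active={job_D:*/2, job_E:*/2}
Op 3: unregister job_D -> active={job_E:*/2}
Op 4: register job_B */15 -> active={job_B:*/15, job_E:*/2}
Op 5: register job_D */2 -> active={job_B:*/15, job_D:*/2, job_E:*/2}
Final interval of job_E = 2
Next fire of job_E after T=73: (73//2+1)*2 = 74

Answer: interval=2 next_fire=74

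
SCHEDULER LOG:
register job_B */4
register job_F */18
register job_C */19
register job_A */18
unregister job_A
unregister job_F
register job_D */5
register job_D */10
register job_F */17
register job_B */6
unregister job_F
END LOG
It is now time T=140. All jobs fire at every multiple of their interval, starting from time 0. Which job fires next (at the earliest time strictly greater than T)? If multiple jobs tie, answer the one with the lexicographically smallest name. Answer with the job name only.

Answer: job_B

Derivation:
Op 1: register job_B */4 -> active={job_B:*/4}
Op 2: register job_F */18 -> active={job_B:*/4, job_F:*/18}
Op 3: register job_C */19 -> active={job_B:*/4, job_C:*/19, job_F:*/18}
Op 4: register job_A */18 -> active={job_A:*/18, job_B:*/4, job_C:*/19, job_F:*/18}
Op 5: unregister job_A -> active={job_B:*/4, job_C:*/19, job_F:*/18}
Op 6: unregister job_F -> active={job_B:*/4, job_C:*/19}
Op 7: register job_D */5 -> active={job_B:*/4, job_C:*/19, job_D:*/5}
Op 8: register job_D */10 -> active={job_B:*/4, job_C:*/19, job_D:*/10}
Op 9: register job_F */17 -> active={job_B:*/4, job_C:*/19, job_D:*/10, job_F:*/17}
Op 10: register job_B */6 -> active={job_B:*/6, job_C:*/19, job_D:*/10, job_F:*/17}
Op 11: unregister job_F -> active={job_B:*/6, job_C:*/19, job_D:*/10}
  job_B: interval 6, next fire after T=140 is 144
  job_C: interval 19, next fire after T=140 is 152
  job_D: interval 10, next fire after T=140 is 150
Earliest = 144, winner (lex tiebreak) = job_B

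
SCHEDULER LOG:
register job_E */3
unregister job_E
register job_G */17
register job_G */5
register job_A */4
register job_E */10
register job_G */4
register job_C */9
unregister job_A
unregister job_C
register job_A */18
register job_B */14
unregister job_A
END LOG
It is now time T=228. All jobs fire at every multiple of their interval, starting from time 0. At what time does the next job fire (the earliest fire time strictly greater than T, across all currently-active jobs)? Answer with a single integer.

Op 1: register job_E */3 -> active={job_E:*/3}
Op 2: unregister job_E -> active={}
Op 3: register job_G */17 -> active={job_G:*/17}
Op 4: register job_G */5 -> active={job_G:*/5}
Op 5: register job_A */4 -> active={job_A:*/4, job_G:*/5}
Op 6: register job_E */10 -> active={job_A:*/4, job_E:*/10, job_G:*/5}
Op 7: register job_G */4 -> active={job_A:*/4, job_E:*/10, job_G:*/4}
Op 8: register job_C */9 -> active={job_A:*/4, job_C:*/9, job_E:*/10, job_G:*/4}
Op 9: unregister job_A -> active={job_C:*/9, job_E:*/10, job_G:*/4}
Op 10: unregister job_C -> active={job_E:*/10, job_G:*/4}
Op 11: register job_A */18 -> active={job_A:*/18, job_E:*/10, job_G:*/4}
Op 12: register job_B */14 -> active={job_A:*/18, job_B:*/14, job_E:*/10, job_G:*/4}
Op 13: unregister job_A -> active={job_B:*/14, job_E:*/10, job_G:*/4}
  job_B: interval 14, next fire after T=228 is 238
  job_E: interval 10, next fire after T=228 is 230
  job_G: interval 4, next fire after T=228 is 232
Earliest fire time = 230 (job job_E)

Answer: 230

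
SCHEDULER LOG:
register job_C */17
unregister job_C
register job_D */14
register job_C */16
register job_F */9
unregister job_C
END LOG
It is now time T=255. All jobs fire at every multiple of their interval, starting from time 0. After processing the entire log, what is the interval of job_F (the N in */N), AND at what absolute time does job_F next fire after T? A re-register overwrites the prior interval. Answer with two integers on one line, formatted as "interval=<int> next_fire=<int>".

Answer: interval=9 next_fire=261

Derivation:
Op 1: register job_C */17 -> active={job_C:*/17}
Op 2: unregister job_C -> active={}
Op 3: register job_D */14 -> active={job_D:*/14}
Op 4: register job_C */16 -> active={job_C:*/16, job_D:*/14}
Op 5: register job_F */9 -> active={job_C:*/16, job_D:*/14, job_F:*/9}
Op 6: unregister job_C -> active={job_D:*/14, job_F:*/9}
Final interval of job_F = 9
Next fire of job_F after T=255: (255//9+1)*9 = 261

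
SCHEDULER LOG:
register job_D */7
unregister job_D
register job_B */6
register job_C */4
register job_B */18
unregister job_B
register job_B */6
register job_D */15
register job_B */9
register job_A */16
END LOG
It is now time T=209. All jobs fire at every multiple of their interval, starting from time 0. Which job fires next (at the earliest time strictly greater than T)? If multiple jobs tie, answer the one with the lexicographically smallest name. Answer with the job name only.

Op 1: register job_D */7 -> active={job_D:*/7}
Op 2: unregister job_D -> active={}
Op 3: register job_B */6 -> active={job_B:*/6}
Op 4: register job_C */4 -> active={job_B:*/6, job_C:*/4}
Op 5: register job_B */18 -> active={job_B:*/18, job_C:*/4}
Op 6: unregister job_B -> active={job_C:*/4}
Op 7: register job_B */6 -> active={job_B:*/6, job_C:*/4}
Op 8: register job_D */15 -> active={job_B:*/6, job_C:*/4, job_D:*/15}
Op 9: register job_B */9 -> active={job_B:*/9, job_C:*/4, job_D:*/15}
Op 10: register job_A */16 -> active={job_A:*/16, job_B:*/9, job_C:*/4, job_D:*/15}
  job_A: interval 16, next fire after T=209 is 224
  job_B: interval 9, next fire after T=209 is 216
  job_C: interval 4, next fire after T=209 is 212
  job_D: interval 15, next fire after T=209 is 210
Earliest = 210, winner (lex tiebreak) = job_D

Answer: job_D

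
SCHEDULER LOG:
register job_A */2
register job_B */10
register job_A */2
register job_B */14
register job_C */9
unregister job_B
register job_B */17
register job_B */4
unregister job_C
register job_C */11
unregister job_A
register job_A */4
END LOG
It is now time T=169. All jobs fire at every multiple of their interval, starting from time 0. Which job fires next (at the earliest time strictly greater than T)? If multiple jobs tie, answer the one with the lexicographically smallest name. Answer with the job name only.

Answer: job_A

Derivation:
Op 1: register job_A */2 -> active={job_A:*/2}
Op 2: register job_B */10 -> active={job_A:*/2, job_B:*/10}
Op 3: register job_A */2 -> active={job_A:*/2, job_B:*/10}
Op 4: register job_B */14 -> active={job_A:*/2, job_B:*/14}
Op 5: register job_C */9 -> active={job_A:*/2, job_B:*/14, job_C:*/9}
Op 6: unregister job_B -> active={job_A:*/2, job_C:*/9}
Op 7: register job_B */17 -> active={job_A:*/2, job_B:*/17, job_C:*/9}
Op 8: register job_B */4 -> active={job_A:*/2, job_B:*/4, job_C:*/9}
Op 9: unregister job_C -> active={job_A:*/2, job_B:*/4}
Op 10: register job_C */11 -> active={job_A:*/2, job_B:*/4, job_C:*/11}
Op 11: unregister job_A -> active={job_B:*/4, job_C:*/11}
Op 12: register job_A */4 -> active={job_A:*/4, job_B:*/4, job_C:*/11}
  job_A: interval 4, next fire after T=169 is 172
  job_B: interval 4, next fire after T=169 is 172
  job_C: interval 11, next fire after T=169 is 176
Earliest = 172, winner (lex tiebreak) = job_A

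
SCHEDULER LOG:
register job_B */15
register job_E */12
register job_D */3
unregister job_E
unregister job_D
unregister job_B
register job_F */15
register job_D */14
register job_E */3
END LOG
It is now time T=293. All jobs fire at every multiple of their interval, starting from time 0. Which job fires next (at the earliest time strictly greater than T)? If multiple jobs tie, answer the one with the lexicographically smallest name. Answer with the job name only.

Op 1: register job_B */15 -> active={job_B:*/15}
Op 2: register job_E */12 -> active={job_B:*/15, job_E:*/12}
Op 3: register job_D */3 -> active={job_B:*/15, job_D:*/3, job_E:*/12}
Op 4: unregister job_E -> active={job_B:*/15, job_D:*/3}
Op 5: unregister job_D -> active={job_B:*/15}
Op 6: unregister job_B -> active={}
Op 7: register job_F */15 -> active={job_F:*/15}
Op 8: register job_D */14 -> active={job_D:*/14, job_F:*/15}
Op 9: register job_E */3 -> active={job_D:*/14, job_E:*/3, job_F:*/15}
  job_D: interval 14, next fire after T=293 is 294
  job_E: interval 3, next fire after T=293 is 294
  job_F: interval 15, next fire after T=293 is 300
Earliest = 294, winner (lex tiebreak) = job_D

Answer: job_D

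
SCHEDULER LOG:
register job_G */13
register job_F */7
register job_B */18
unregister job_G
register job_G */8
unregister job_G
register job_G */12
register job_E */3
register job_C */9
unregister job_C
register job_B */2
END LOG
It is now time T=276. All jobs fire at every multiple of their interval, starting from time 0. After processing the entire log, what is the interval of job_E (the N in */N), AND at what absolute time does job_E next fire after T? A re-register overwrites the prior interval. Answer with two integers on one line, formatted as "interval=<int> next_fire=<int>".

Op 1: register job_G */13 -> active={job_G:*/13}
Op 2: register job_F */7 -> active={job_F:*/7, job_G:*/13}
Op 3: register job_B */18 -> active={job_B:*/18, job_F:*/7, job_G:*/13}
Op 4: unregister job_G -> active={job_B:*/18, job_F:*/7}
Op 5: register job_G */8 -> active={job_B:*/18, job_F:*/7, job_G:*/8}
Op 6: unregister job_G -> active={job_B:*/18, job_F:*/7}
Op 7: register job_G */12 -> active={job_B:*/18, job_F:*/7, job_G:*/12}
Op 8: register job_E */3 -> active={job_B:*/18, job_E:*/3, job_F:*/7, job_G:*/12}
Op 9: register job_C */9 -> active={job_B:*/18, job_C:*/9, job_E:*/3, job_F:*/7, job_G:*/12}
Op 10: unregister job_C -> active={job_B:*/18, job_E:*/3, job_F:*/7, job_G:*/12}
Op 11: register job_B */2 -> active={job_B:*/2, job_E:*/3, job_F:*/7, job_G:*/12}
Final interval of job_E = 3
Next fire of job_E after T=276: (276//3+1)*3 = 279

Answer: interval=3 next_fire=279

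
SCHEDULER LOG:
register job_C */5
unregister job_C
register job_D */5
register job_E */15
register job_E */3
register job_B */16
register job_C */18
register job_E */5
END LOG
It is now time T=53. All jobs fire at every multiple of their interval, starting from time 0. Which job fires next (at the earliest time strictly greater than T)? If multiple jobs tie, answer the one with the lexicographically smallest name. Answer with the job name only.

Op 1: register job_C */5 -> active={job_C:*/5}
Op 2: unregister job_C -> active={}
Op 3: register job_D */5 -> active={job_D:*/5}
Op 4: register job_E */15 -> active={job_D:*/5, job_E:*/15}
Op 5: register job_E */3 -> active={job_D:*/5, job_E:*/3}
Op 6: register job_B */16 -> active={job_B:*/16, job_D:*/5, job_E:*/3}
Op 7: register job_C */18 -> active={job_B:*/16, job_C:*/18, job_D:*/5, job_E:*/3}
Op 8: register job_E */5 -> active={job_B:*/16, job_C:*/18, job_D:*/5, job_E:*/5}
  job_B: interval 16, next fire after T=53 is 64
  job_C: interval 18, next fire after T=53 is 54
  job_D: interval 5, next fire after T=53 is 55
  job_E: interval 5, next fire after T=53 is 55
Earliest = 54, winner (lex tiebreak) = job_C

Answer: job_C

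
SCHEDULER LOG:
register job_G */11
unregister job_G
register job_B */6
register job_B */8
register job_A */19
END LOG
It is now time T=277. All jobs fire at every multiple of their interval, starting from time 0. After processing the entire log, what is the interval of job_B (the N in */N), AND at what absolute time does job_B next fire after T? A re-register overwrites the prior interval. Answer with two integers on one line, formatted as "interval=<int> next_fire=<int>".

Op 1: register job_G */11 -> active={job_G:*/11}
Op 2: unregister job_G -> active={}
Op 3: register job_B */6 -> active={job_B:*/6}
Op 4: register job_B */8 -> active={job_B:*/8}
Op 5: register job_A */19 -> active={job_A:*/19, job_B:*/8}
Final interval of job_B = 8
Next fire of job_B after T=277: (277//8+1)*8 = 280

Answer: interval=8 next_fire=280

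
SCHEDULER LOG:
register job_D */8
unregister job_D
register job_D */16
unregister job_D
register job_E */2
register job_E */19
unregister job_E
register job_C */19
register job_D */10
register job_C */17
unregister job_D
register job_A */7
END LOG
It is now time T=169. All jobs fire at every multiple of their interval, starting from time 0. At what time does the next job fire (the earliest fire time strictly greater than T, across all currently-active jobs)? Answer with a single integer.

Op 1: register job_D */8 -> active={job_D:*/8}
Op 2: unregister job_D -> active={}
Op 3: register job_D */16 -> active={job_D:*/16}
Op 4: unregister job_D -> active={}
Op 5: register job_E */2 -> active={job_E:*/2}
Op 6: register job_E */19 -> active={job_E:*/19}
Op 7: unregister job_E -> active={}
Op 8: register job_C */19 -> active={job_C:*/19}
Op 9: register job_D */10 -> active={job_C:*/19, job_D:*/10}
Op 10: register job_C */17 -> active={job_C:*/17, job_D:*/10}
Op 11: unregister job_D -> active={job_C:*/17}
Op 12: register job_A */7 -> active={job_A:*/7, job_C:*/17}
  job_A: interval 7, next fire after T=169 is 175
  job_C: interval 17, next fire after T=169 is 170
Earliest fire time = 170 (job job_C)

Answer: 170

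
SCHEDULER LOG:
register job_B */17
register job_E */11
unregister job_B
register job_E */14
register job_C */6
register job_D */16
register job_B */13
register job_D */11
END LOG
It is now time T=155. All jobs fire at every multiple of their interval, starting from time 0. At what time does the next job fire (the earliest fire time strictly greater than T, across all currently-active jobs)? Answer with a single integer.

Answer: 156

Derivation:
Op 1: register job_B */17 -> active={job_B:*/17}
Op 2: register job_E */11 -> active={job_B:*/17, job_E:*/11}
Op 3: unregister job_B -> active={job_E:*/11}
Op 4: register job_E */14 -> active={job_E:*/14}
Op 5: register job_C */6 -> active={job_C:*/6, job_E:*/14}
Op 6: register job_D */16 -> active={job_C:*/6, job_D:*/16, job_E:*/14}
Op 7: register job_B */13 -> active={job_B:*/13, job_C:*/6, job_D:*/16, job_E:*/14}
Op 8: register job_D */11 -> active={job_B:*/13, job_C:*/6, job_D:*/11, job_E:*/14}
  job_B: interval 13, next fire after T=155 is 156
  job_C: interval 6, next fire after T=155 is 156
  job_D: interval 11, next fire after T=155 is 165
  job_E: interval 14, next fire after T=155 is 168
Earliest fire time = 156 (job job_B)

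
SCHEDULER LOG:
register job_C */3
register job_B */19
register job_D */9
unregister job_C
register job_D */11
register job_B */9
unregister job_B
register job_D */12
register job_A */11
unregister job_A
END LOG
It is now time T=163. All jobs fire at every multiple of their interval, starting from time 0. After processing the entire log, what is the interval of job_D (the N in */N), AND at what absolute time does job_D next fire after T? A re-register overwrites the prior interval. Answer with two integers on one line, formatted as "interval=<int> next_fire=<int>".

Op 1: register job_C */3 -> active={job_C:*/3}
Op 2: register job_B */19 -> active={job_B:*/19, job_C:*/3}
Op 3: register job_D */9 -> active={job_B:*/19, job_C:*/3, job_D:*/9}
Op 4: unregister job_C -> active={job_B:*/19, job_D:*/9}
Op 5: register job_D */11 -> active={job_B:*/19, job_D:*/11}
Op 6: register job_B */9 -> active={job_B:*/9, job_D:*/11}
Op 7: unregister job_B -> active={job_D:*/11}
Op 8: register job_D */12 -> active={job_D:*/12}
Op 9: register job_A */11 -> active={job_A:*/11, job_D:*/12}
Op 10: unregister job_A -> active={job_D:*/12}
Final interval of job_D = 12
Next fire of job_D after T=163: (163//12+1)*12 = 168

Answer: interval=12 next_fire=168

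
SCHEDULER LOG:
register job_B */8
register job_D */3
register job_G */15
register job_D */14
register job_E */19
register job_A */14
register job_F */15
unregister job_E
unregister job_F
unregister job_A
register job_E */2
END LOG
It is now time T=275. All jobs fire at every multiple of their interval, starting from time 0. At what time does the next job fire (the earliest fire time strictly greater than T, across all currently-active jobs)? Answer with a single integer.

Answer: 276

Derivation:
Op 1: register job_B */8 -> active={job_B:*/8}
Op 2: register job_D */3 -> active={job_B:*/8, job_D:*/3}
Op 3: register job_G */15 -> active={job_B:*/8, job_D:*/3, job_G:*/15}
Op 4: register job_D */14 -> active={job_B:*/8, job_D:*/14, job_G:*/15}
Op 5: register job_E */19 -> active={job_B:*/8, job_D:*/14, job_E:*/19, job_G:*/15}
Op 6: register job_A */14 -> active={job_A:*/14, job_B:*/8, job_D:*/14, job_E:*/19, job_G:*/15}
Op 7: register job_F */15 -> active={job_A:*/14, job_B:*/8, job_D:*/14, job_E:*/19, job_F:*/15, job_G:*/15}
Op 8: unregister job_E -> active={job_A:*/14, job_B:*/8, job_D:*/14, job_F:*/15, job_G:*/15}
Op 9: unregister job_F -> active={job_A:*/14, job_B:*/8, job_D:*/14, job_G:*/15}
Op 10: unregister job_A -> active={job_B:*/8, job_D:*/14, job_G:*/15}
Op 11: register job_E */2 -> active={job_B:*/8, job_D:*/14, job_E:*/2, job_G:*/15}
  job_B: interval 8, next fire after T=275 is 280
  job_D: interval 14, next fire after T=275 is 280
  job_E: interval 2, next fire after T=275 is 276
  job_G: interval 15, next fire after T=275 is 285
Earliest fire time = 276 (job job_E)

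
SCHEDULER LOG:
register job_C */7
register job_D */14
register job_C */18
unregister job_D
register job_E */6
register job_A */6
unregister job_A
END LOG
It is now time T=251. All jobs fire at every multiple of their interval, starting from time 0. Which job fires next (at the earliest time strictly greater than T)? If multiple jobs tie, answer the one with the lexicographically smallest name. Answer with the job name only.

Answer: job_C

Derivation:
Op 1: register job_C */7 -> active={job_C:*/7}
Op 2: register job_D */14 -> active={job_C:*/7, job_D:*/14}
Op 3: register job_C */18 -> active={job_C:*/18, job_D:*/14}
Op 4: unregister job_D -> active={job_C:*/18}
Op 5: register job_E */6 -> active={job_C:*/18, job_E:*/6}
Op 6: register job_A */6 -> active={job_A:*/6, job_C:*/18, job_E:*/6}
Op 7: unregister job_A -> active={job_C:*/18, job_E:*/6}
  job_C: interval 18, next fire after T=251 is 252
  job_E: interval 6, next fire after T=251 is 252
Earliest = 252, winner (lex tiebreak) = job_C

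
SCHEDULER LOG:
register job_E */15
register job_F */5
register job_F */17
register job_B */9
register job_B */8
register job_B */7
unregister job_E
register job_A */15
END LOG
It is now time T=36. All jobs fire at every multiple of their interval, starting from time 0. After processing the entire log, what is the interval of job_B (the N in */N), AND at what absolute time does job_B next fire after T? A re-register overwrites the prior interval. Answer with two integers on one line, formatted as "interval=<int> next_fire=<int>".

Answer: interval=7 next_fire=42

Derivation:
Op 1: register job_E */15 -> active={job_E:*/15}
Op 2: register job_F */5 -> active={job_E:*/15, job_F:*/5}
Op 3: register job_F */17 -> active={job_E:*/15, job_F:*/17}
Op 4: register job_B */9 -> active={job_B:*/9, job_E:*/15, job_F:*/17}
Op 5: register job_B */8 -> active={job_B:*/8, job_E:*/15, job_F:*/17}
Op 6: register job_B */7 -> active={job_B:*/7, job_E:*/15, job_F:*/17}
Op 7: unregister job_E -> active={job_B:*/7, job_F:*/17}
Op 8: register job_A */15 -> active={job_A:*/15, job_B:*/7, job_F:*/17}
Final interval of job_B = 7
Next fire of job_B after T=36: (36//7+1)*7 = 42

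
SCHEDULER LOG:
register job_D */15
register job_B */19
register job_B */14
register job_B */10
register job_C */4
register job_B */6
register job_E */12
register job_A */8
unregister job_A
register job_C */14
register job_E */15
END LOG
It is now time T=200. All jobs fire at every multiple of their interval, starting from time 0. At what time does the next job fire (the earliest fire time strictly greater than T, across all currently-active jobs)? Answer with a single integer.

Answer: 204

Derivation:
Op 1: register job_D */15 -> active={job_D:*/15}
Op 2: register job_B */19 -> active={job_B:*/19, job_D:*/15}
Op 3: register job_B */14 -> active={job_B:*/14, job_D:*/15}
Op 4: register job_B */10 -> active={job_B:*/10, job_D:*/15}
Op 5: register job_C */4 -> active={job_B:*/10, job_C:*/4, job_D:*/15}
Op 6: register job_B */6 -> active={job_B:*/6, job_C:*/4, job_D:*/15}
Op 7: register job_E */12 -> active={job_B:*/6, job_C:*/4, job_D:*/15, job_E:*/12}
Op 8: register job_A */8 -> active={job_A:*/8, job_B:*/6, job_C:*/4, job_D:*/15, job_E:*/12}
Op 9: unregister job_A -> active={job_B:*/6, job_C:*/4, job_D:*/15, job_E:*/12}
Op 10: register job_C */14 -> active={job_B:*/6, job_C:*/14, job_D:*/15, job_E:*/12}
Op 11: register job_E */15 -> active={job_B:*/6, job_C:*/14, job_D:*/15, job_E:*/15}
  job_B: interval 6, next fire after T=200 is 204
  job_C: interval 14, next fire after T=200 is 210
  job_D: interval 15, next fire after T=200 is 210
  job_E: interval 15, next fire after T=200 is 210
Earliest fire time = 204 (job job_B)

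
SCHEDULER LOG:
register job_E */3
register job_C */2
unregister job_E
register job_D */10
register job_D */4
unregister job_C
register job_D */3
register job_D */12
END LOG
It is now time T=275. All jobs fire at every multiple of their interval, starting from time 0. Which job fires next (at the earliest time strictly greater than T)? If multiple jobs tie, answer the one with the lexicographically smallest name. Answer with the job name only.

Answer: job_D

Derivation:
Op 1: register job_E */3 -> active={job_E:*/3}
Op 2: register job_C */2 -> active={job_C:*/2, job_E:*/3}
Op 3: unregister job_E -> active={job_C:*/2}
Op 4: register job_D */10 -> active={job_C:*/2, job_D:*/10}
Op 5: register job_D */4 -> active={job_C:*/2, job_D:*/4}
Op 6: unregister job_C -> active={job_D:*/4}
Op 7: register job_D */3 -> active={job_D:*/3}
Op 8: register job_D */12 -> active={job_D:*/12}
  job_D: interval 12, next fire after T=275 is 276
Earliest = 276, winner (lex tiebreak) = job_D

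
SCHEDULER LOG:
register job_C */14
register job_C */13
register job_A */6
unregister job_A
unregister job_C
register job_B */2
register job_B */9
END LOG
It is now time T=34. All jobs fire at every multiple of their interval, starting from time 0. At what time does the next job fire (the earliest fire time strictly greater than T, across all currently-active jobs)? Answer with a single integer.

Op 1: register job_C */14 -> active={job_C:*/14}
Op 2: register job_C */13 -> active={job_C:*/13}
Op 3: register job_A */6 -> active={job_A:*/6, job_C:*/13}
Op 4: unregister job_A -> active={job_C:*/13}
Op 5: unregister job_C -> active={}
Op 6: register job_B */2 -> active={job_B:*/2}
Op 7: register job_B */9 -> active={job_B:*/9}
  job_B: interval 9, next fire after T=34 is 36
Earliest fire time = 36 (job job_B)

Answer: 36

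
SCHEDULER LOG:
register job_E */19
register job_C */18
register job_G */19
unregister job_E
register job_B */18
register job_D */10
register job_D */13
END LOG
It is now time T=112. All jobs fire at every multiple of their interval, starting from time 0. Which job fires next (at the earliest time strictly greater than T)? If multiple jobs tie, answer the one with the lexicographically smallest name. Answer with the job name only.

Op 1: register job_E */19 -> active={job_E:*/19}
Op 2: register job_C */18 -> active={job_C:*/18, job_E:*/19}
Op 3: register job_G */19 -> active={job_C:*/18, job_E:*/19, job_G:*/19}
Op 4: unregister job_E -> active={job_C:*/18, job_G:*/19}
Op 5: register job_B */18 -> active={job_B:*/18, job_C:*/18, job_G:*/19}
Op 6: register job_D */10 -> active={job_B:*/18, job_C:*/18, job_D:*/10, job_G:*/19}
Op 7: register job_D */13 -> active={job_B:*/18, job_C:*/18, job_D:*/13, job_G:*/19}
  job_B: interval 18, next fire after T=112 is 126
  job_C: interval 18, next fire after T=112 is 126
  job_D: interval 13, next fire after T=112 is 117
  job_G: interval 19, next fire after T=112 is 114
Earliest = 114, winner (lex tiebreak) = job_G

Answer: job_G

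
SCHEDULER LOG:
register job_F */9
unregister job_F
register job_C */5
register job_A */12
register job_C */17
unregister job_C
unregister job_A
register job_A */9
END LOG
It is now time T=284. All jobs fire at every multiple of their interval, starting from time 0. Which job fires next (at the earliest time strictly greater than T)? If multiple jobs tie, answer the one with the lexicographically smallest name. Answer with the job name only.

Answer: job_A

Derivation:
Op 1: register job_F */9 -> active={job_F:*/9}
Op 2: unregister job_F -> active={}
Op 3: register job_C */5 -> active={job_C:*/5}
Op 4: register job_A */12 -> active={job_A:*/12, job_C:*/5}
Op 5: register job_C */17 -> active={job_A:*/12, job_C:*/17}
Op 6: unregister job_C -> active={job_A:*/12}
Op 7: unregister job_A -> active={}
Op 8: register job_A */9 -> active={job_A:*/9}
  job_A: interval 9, next fire after T=284 is 288
Earliest = 288, winner (lex tiebreak) = job_A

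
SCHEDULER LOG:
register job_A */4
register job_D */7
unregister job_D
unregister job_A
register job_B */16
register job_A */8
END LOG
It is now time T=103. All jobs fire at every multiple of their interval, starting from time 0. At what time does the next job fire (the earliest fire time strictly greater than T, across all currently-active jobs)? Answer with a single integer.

Answer: 104

Derivation:
Op 1: register job_A */4 -> active={job_A:*/4}
Op 2: register job_D */7 -> active={job_A:*/4, job_D:*/7}
Op 3: unregister job_D -> active={job_A:*/4}
Op 4: unregister job_A -> active={}
Op 5: register job_B */16 -> active={job_B:*/16}
Op 6: register job_A */8 -> active={job_A:*/8, job_B:*/16}
  job_A: interval 8, next fire after T=103 is 104
  job_B: interval 16, next fire after T=103 is 112
Earliest fire time = 104 (job job_A)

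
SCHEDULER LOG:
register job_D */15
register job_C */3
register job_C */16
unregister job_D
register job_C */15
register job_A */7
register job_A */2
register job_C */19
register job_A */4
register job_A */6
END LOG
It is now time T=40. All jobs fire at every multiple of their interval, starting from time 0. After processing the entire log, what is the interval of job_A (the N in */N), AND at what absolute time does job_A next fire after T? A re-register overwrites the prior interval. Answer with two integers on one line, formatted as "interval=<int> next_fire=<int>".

Op 1: register job_D */15 -> active={job_D:*/15}
Op 2: register job_C */3 -> active={job_C:*/3, job_D:*/15}
Op 3: register job_C */16 -> active={job_C:*/16, job_D:*/15}
Op 4: unregister job_D -> active={job_C:*/16}
Op 5: register job_C */15 -> active={job_C:*/15}
Op 6: register job_A */7 -> active={job_A:*/7, job_C:*/15}
Op 7: register job_A */2 -> active={job_A:*/2, job_C:*/15}
Op 8: register job_C */19 -> active={job_A:*/2, job_C:*/19}
Op 9: register job_A */4 -> active={job_A:*/4, job_C:*/19}
Op 10: register job_A */6 -> active={job_A:*/6, job_C:*/19}
Final interval of job_A = 6
Next fire of job_A after T=40: (40//6+1)*6 = 42

Answer: interval=6 next_fire=42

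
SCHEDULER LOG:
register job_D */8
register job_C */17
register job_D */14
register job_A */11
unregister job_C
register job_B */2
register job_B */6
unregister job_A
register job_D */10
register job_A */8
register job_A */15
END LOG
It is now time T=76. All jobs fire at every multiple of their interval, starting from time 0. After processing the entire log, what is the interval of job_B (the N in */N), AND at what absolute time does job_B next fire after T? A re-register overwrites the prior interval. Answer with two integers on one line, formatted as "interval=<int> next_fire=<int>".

Op 1: register job_D */8 -> active={job_D:*/8}
Op 2: register job_C */17 -> active={job_C:*/17, job_D:*/8}
Op 3: register job_D */14 -> active={job_C:*/17, job_D:*/14}
Op 4: register job_A */11 -> active={job_A:*/11, job_C:*/17, job_D:*/14}
Op 5: unregister job_C -> active={job_A:*/11, job_D:*/14}
Op 6: register job_B */2 -> active={job_A:*/11, job_B:*/2, job_D:*/14}
Op 7: register job_B */6 -> active={job_A:*/11, job_B:*/6, job_D:*/14}
Op 8: unregister job_A -> active={job_B:*/6, job_D:*/14}
Op 9: register job_D */10 -> active={job_B:*/6, job_D:*/10}
Op 10: register job_A */8 -> active={job_A:*/8, job_B:*/6, job_D:*/10}
Op 11: register job_A */15 -> active={job_A:*/15, job_B:*/6, job_D:*/10}
Final interval of job_B = 6
Next fire of job_B after T=76: (76//6+1)*6 = 78

Answer: interval=6 next_fire=78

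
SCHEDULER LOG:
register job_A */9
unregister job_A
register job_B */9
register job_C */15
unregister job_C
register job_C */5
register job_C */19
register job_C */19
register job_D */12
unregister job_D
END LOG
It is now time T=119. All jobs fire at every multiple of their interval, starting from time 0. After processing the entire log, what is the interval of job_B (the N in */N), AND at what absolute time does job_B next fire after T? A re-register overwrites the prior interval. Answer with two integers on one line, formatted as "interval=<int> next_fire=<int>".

Op 1: register job_A */9 -> active={job_A:*/9}
Op 2: unregister job_A -> active={}
Op 3: register job_B */9 -> active={job_B:*/9}
Op 4: register job_C */15 -> active={job_B:*/9, job_C:*/15}
Op 5: unregister job_C -> active={job_B:*/9}
Op 6: register job_C */5 -> active={job_B:*/9, job_C:*/5}
Op 7: register job_C */19 -> active={job_B:*/9, job_C:*/19}
Op 8: register job_C */19 -> active={job_B:*/9, job_C:*/19}
Op 9: register job_D */12 -> active={job_B:*/9, job_C:*/19, job_D:*/12}
Op 10: unregister job_D -> active={job_B:*/9, job_C:*/19}
Final interval of job_B = 9
Next fire of job_B after T=119: (119//9+1)*9 = 126

Answer: interval=9 next_fire=126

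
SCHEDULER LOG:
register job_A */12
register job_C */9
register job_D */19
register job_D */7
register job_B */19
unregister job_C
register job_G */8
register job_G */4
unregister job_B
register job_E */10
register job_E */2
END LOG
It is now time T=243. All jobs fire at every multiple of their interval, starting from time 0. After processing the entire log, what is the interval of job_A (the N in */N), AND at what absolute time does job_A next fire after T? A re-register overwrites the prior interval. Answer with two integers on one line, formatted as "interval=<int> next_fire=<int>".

Answer: interval=12 next_fire=252

Derivation:
Op 1: register job_A */12 -> active={job_A:*/12}
Op 2: register job_C */9 -> active={job_A:*/12, job_C:*/9}
Op 3: register job_D */19 -> active={job_A:*/12, job_C:*/9, job_D:*/19}
Op 4: register job_D */7 -> active={job_A:*/12, job_C:*/9, job_D:*/7}
Op 5: register job_B */19 -> active={job_A:*/12, job_B:*/19, job_C:*/9, job_D:*/7}
Op 6: unregister job_C -> active={job_A:*/12, job_B:*/19, job_D:*/7}
Op 7: register job_G */8 -> active={job_A:*/12, job_B:*/19, job_D:*/7, job_G:*/8}
Op 8: register job_G */4 -> active={job_A:*/12, job_B:*/19, job_D:*/7, job_G:*/4}
Op 9: unregister job_B -> active={job_A:*/12, job_D:*/7, job_G:*/4}
Op 10: register job_E */10 -> active={job_A:*/12, job_D:*/7, job_E:*/10, job_G:*/4}
Op 11: register job_E */2 -> active={job_A:*/12, job_D:*/7, job_E:*/2, job_G:*/4}
Final interval of job_A = 12
Next fire of job_A after T=243: (243//12+1)*12 = 252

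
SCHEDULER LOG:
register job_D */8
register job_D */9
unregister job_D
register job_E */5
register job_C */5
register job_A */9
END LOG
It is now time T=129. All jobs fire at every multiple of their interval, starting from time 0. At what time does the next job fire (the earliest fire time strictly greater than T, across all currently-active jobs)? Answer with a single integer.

Answer: 130

Derivation:
Op 1: register job_D */8 -> active={job_D:*/8}
Op 2: register job_D */9 -> active={job_D:*/9}
Op 3: unregister job_D -> active={}
Op 4: register job_E */5 -> active={job_E:*/5}
Op 5: register job_C */5 -> active={job_C:*/5, job_E:*/5}
Op 6: register job_A */9 -> active={job_A:*/9, job_C:*/5, job_E:*/5}
  job_A: interval 9, next fire after T=129 is 135
  job_C: interval 5, next fire after T=129 is 130
  job_E: interval 5, next fire after T=129 is 130
Earliest fire time = 130 (job job_C)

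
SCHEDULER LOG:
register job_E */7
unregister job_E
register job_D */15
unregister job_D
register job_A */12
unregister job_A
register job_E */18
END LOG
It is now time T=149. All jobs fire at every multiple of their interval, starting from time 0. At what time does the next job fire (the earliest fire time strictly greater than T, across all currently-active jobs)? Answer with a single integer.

Op 1: register job_E */7 -> active={job_E:*/7}
Op 2: unregister job_E -> active={}
Op 3: register job_D */15 -> active={job_D:*/15}
Op 4: unregister job_D -> active={}
Op 5: register job_A */12 -> active={job_A:*/12}
Op 6: unregister job_A -> active={}
Op 7: register job_E */18 -> active={job_E:*/18}
  job_E: interval 18, next fire after T=149 is 162
Earliest fire time = 162 (job job_E)

Answer: 162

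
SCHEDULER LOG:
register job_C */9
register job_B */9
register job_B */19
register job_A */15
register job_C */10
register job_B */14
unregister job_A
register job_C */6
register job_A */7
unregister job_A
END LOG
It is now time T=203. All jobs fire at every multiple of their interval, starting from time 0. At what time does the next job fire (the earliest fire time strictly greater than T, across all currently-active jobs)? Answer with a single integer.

Answer: 204

Derivation:
Op 1: register job_C */9 -> active={job_C:*/9}
Op 2: register job_B */9 -> active={job_B:*/9, job_C:*/9}
Op 3: register job_B */19 -> active={job_B:*/19, job_C:*/9}
Op 4: register job_A */15 -> active={job_A:*/15, job_B:*/19, job_C:*/9}
Op 5: register job_C */10 -> active={job_A:*/15, job_B:*/19, job_C:*/10}
Op 6: register job_B */14 -> active={job_A:*/15, job_B:*/14, job_C:*/10}
Op 7: unregister job_A -> active={job_B:*/14, job_C:*/10}
Op 8: register job_C */6 -> active={job_B:*/14, job_C:*/6}
Op 9: register job_A */7 -> active={job_A:*/7, job_B:*/14, job_C:*/6}
Op 10: unregister job_A -> active={job_B:*/14, job_C:*/6}
  job_B: interval 14, next fire after T=203 is 210
  job_C: interval 6, next fire after T=203 is 204
Earliest fire time = 204 (job job_C)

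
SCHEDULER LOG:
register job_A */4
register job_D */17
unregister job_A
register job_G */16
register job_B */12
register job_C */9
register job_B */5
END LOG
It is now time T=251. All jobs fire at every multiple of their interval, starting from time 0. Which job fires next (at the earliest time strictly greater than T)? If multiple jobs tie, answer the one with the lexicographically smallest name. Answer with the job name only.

Op 1: register job_A */4 -> active={job_A:*/4}
Op 2: register job_D */17 -> active={job_A:*/4, job_D:*/17}
Op 3: unregister job_A -> active={job_D:*/17}
Op 4: register job_G */16 -> active={job_D:*/17, job_G:*/16}
Op 5: register job_B */12 -> active={job_B:*/12, job_D:*/17, job_G:*/16}
Op 6: register job_C */9 -> active={job_B:*/12, job_C:*/9, job_D:*/17, job_G:*/16}
Op 7: register job_B */5 -> active={job_B:*/5, job_C:*/9, job_D:*/17, job_G:*/16}
  job_B: interval 5, next fire after T=251 is 255
  job_C: interval 9, next fire after T=251 is 252
  job_D: interval 17, next fire after T=251 is 255
  job_G: interval 16, next fire after T=251 is 256
Earliest = 252, winner (lex tiebreak) = job_C

Answer: job_C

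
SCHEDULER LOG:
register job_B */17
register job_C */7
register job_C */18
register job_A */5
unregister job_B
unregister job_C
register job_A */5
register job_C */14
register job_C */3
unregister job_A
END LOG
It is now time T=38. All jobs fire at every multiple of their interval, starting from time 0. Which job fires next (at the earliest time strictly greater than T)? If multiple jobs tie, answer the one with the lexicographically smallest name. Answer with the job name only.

Op 1: register job_B */17 -> active={job_B:*/17}
Op 2: register job_C */7 -> active={job_B:*/17, job_C:*/7}
Op 3: register job_C */18 -> active={job_B:*/17, job_C:*/18}
Op 4: register job_A */5 -> active={job_A:*/5, job_B:*/17, job_C:*/18}
Op 5: unregister job_B -> active={job_A:*/5, job_C:*/18}
Op 6: unregister job_C -> active={job_A:*/5}
Op 7: register job_A */5 -> active={job_A:*/5}
Op 8: register job_C */14 -> active={job_A:*/5, job_C:*/14}
Op 9: register job_C */3 -> active={job_A:*/5, job_C:*/3}
Op 10: unregister job_A -> active={job_C:*/3}
  job_C: interval 3, next fire after T=38 is 39
Earliest = 39, winner (lex tiebreak) = job_C

Answer: job_C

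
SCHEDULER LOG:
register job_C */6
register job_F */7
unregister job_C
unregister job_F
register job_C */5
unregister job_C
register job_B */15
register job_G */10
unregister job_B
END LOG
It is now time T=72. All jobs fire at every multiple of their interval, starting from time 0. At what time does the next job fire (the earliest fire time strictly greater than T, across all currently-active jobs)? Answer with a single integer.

Answer: 80

Derivation:
Op 1: register job_C */6 -> active={job_C:*/6}
Op 2: register job_F */7 -> active={job_C:*/6, job_F:*/7}
Op 3: unregister job_C -> active={job_F:*/7}
Op 4: unregister job_F -> active={}
Op 5: register job_C */5 -> active={job_C:*/5}
Op 6: unregister job_C -> active={}
Op 7: register job_B */15 -> active={job_B:*/15}
Op 8: register job_G */10 -> active={job_B:*/15, job_G:*/10}
Op 9: unregister job_B -> active={job_G:*/10}
  job_G: interval 10, next fire after T=72 is 80
Earliest fire time = 80 (job job_G)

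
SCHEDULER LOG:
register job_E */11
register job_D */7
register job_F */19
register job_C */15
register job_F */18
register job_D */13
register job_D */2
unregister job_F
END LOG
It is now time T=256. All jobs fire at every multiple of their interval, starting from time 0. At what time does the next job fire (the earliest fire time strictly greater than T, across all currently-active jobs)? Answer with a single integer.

Answer: 258

Derivation:
Op 1: register job_E */11 -> active={job_E:*/11}
Op 2: register job_D */7 -> active={job_D:*/7, job_E:*/11}
Op 3: register job_F */19 -> active={job_D:*/7, job_E:*/11, job_F:*/19}
Op 4: register job_C */15 -> active={job_C:*/15, job_D:*/7, job_E:*/11, job_F:*/19}
Op 5: register job_F */18 -> active={job_C:*/15, job_D:*/7, job_E:*/11, job_F:*/18}
Op 6: register job_D */13 -> active={job_C:*/15, job_D:*/13, job_E:*/11, job_F:*/18}
Op 7: register job_D */2 -> active={job_C:*/15, job_D:*/2, job_E:*/11, job_F:*/18}
Op 8: unregister job_F -> active={job_C:*/15, job_D:*/2, job_E:*/11}
  job_C: interval 15, next fire after T=256 is 270
  job_D: interval 2, next fire after T=256 is 258
  job_E: interval 11, next fire after T=256 is 264
Earliest fire time = 258 (job job_D)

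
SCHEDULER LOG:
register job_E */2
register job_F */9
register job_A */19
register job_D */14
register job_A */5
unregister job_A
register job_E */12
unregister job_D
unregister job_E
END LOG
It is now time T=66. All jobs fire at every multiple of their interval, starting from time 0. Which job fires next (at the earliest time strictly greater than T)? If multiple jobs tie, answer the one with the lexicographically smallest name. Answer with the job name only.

Op 1: register job_E */2 -> active={job_E:*/2}
Op 2: register job_F */9 -> active={job_E:*/2, job_F:*/9}
Op 3: register job_A */19 -> active={job_A:*/19, job_E:*/2, job_F:*/9}
Op 4: register job_D */14 -> active={job_A:*/19, job_D:*/14, job_E:*/2, job_F:*/9}
Op 5: register job_A */5 -> active={job_A:*/5, job_D:*/14, job_E:*/2, job_F:*/9}
Op 6: unregister job_A -> active={job_D:*/14, job_E:*/2, job_F:*/9}
Op 7: register job_E */12 -> active={job_D:*/14, job_E:*/12, job_F:*/9}
Op 8: unregister job_D -> active={job_E:*/12, job_F:*/9}
Op 9: unregister job_E -> active={job_F:*/9}
  job_F: interval 9, next fire after T=66 is 72
Earliest = 72, winner (lex tiebreak) = job_F

Answer: job_F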